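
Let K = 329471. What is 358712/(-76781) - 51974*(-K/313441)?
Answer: 1314679708269882/24066313421 ≈ 54627.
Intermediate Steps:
358712/(-76781) - 51974*(-K/313441) = 358712/(-76781) - 51974/((-313441/329471)) = 358712*(-1/76781) - 51974/((-313441*1/329471)) = -358712/76781 - 51974/(-313441/329471) = -358712/76781 - 51974*(-329471/313441) = -358712/76781 + 17123925754/313441 = 1314679708269882/24066313421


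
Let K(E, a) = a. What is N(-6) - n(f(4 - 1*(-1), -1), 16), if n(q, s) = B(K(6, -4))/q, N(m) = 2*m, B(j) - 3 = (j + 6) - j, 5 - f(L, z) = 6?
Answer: -3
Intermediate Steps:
f(L, z) = -1 (f(L, z) = 5 - 1*6 = 5 - 6 = -1)
B(j) = 9 (B(j) = 3 + ((j + 6) - j) = 3 + ((6 + j) - j) = 3 + 6 = 9)
n(q, s) = 9/q
N(-6) - n(f(4 - 1*(-1), -1), 16) = 2*(-6) - 9/(-1) = -12 - 9*(-1) = -12 - 1*(-9) = -12 + 9 = -3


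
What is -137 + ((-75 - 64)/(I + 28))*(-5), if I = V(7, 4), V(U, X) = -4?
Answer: -2593/24 ≈ -108.04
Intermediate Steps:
I = -4
-137 + ((-75 - 64)/(I + 28))*(-5) = -137 + ((-75 - 64)/(-4 + 28))*(-5) = -137 - 139/24*(-5) = -137 + 695/24 = -2593/24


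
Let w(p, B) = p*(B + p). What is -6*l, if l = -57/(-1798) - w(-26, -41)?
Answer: 9396177/899 ≈ 10452.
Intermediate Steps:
l = -3132059/1798 (l = -57/(-1798) - (-26)*(-41 - 26) = -57*(-1/1798) - (-26)*(-67) = 57/1798 - 1*1742 = 57/1798 - 1742 = -3132059/1798 ≈ -1742.0)
-6*l = -6*(-3132059/1798) = 9396177/899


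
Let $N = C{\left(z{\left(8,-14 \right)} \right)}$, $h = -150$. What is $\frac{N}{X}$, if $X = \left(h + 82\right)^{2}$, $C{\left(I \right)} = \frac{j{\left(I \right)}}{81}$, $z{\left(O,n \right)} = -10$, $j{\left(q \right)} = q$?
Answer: $- \frac{5}{187272} \approx -2.6699 \cdot 10^{-5}$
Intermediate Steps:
$C{\left(I \right)} = \frac{I}{81}$
$X = 4624$ ($X = \left(-150 + 82\right)^{2} = \left(-68\right)^{2} = 4624$)
$N = - \frac{10}{81}$ ($N = \frac{1}{81} \left(-10\right) = - \frac{10}{81} \approx -0.12346$)
$\frac{N}{X} = - \frac{10}{81 \cdot 4624} = \left(- \frac{10}{81}\right) \frac{1}{4624} = - \frac{5}{187272}$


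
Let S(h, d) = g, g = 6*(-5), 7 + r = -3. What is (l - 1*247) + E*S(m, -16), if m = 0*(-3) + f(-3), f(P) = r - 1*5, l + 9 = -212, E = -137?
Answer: 3642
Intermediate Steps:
l = -221 (l = -9 - 212 = -221)
r = -10 (r = -7 - 3 = -10)
f(P) = -15 (f(P) = -10 - 1*5 = -10 - 5 = -15)
m = -15 (m = 0*(-3) - 15 = 0 - 15 = -15)
g = -30
S(h, d) = -30
(l - 1*247) + E*S(m, -16) = (-221 - 1*247) - 137*(-30) = (-221 - 247) + 4110 = -468 + 4110 = 3642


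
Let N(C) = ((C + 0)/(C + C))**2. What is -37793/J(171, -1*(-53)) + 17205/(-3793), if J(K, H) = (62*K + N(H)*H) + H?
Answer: -1307584361/161858689 ≈ -8.0786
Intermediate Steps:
N(C) = 1/4 (N(C) = (C/((2*C)))**2 = (C*(1/(2*C)))**2 = (1/2)**2 = 1/4)
J(K, H) = 62*K + 5*H/4 (J(K, H) = (62*K + H/4) + H = 62*K + 5*H/4)
-37793/J(171, -1*(-53)) + 17205/(-3793) = -37793/(62*171 + 5*(-1*(-53))/4) + 17205/(-3793) = -37793/(10602 + (5/4)*53) + 17205*(-1/3793) = -37793/(10602 + 265/4) - 17205/3793 = -37793/42673/4 - 17205/3793 = -37793*4/42673 - 17205/3793 = -151172/42673 - 17205/3793 = -1307584361/161858689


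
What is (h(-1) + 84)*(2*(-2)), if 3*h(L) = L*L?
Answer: -1012/3 ≈ -337.33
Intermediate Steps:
h(L) = L**2/3 (h(L) = (L*L)/3 = L**2/3)
(h(-1) + 84)*(2*(-2)) = ((1/3)*(-1)**2 + 84)*(2*(-2)) = ((1/3)*1 + 84)*(-4) = (1/3 + 84)*(-4) = (253/3)*(-4) = -1012/3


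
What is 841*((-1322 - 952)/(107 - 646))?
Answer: 1912434/539 ≈ 3548.1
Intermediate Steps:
841*((-1322 - 952)/(107 - 646)) = 841*(-2274/(-539)) = 841*(-2274*(-1/539)) = 841*(2274/539) = 1912434/539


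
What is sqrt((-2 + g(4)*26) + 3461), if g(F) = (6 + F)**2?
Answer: sqrt(6059) ≈ 77.840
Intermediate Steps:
sqrt((-2 + g(4)*26) + 3461) = sqrt((-2 + (6 + 4)**2*26) + 3461) = sqrt((-2 + 10**2*26) + 3461) = sqrt((-2 + 100*26) + 3461) = sqrt((-2 + 2600) + 3461) = sqrt(2598 + 3461) = sqrt(6059)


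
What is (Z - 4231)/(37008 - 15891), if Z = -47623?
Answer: -51854/21117 ≈ -2.4556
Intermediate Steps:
(Z - 4231)/(37008 - 15891) = (-47623 - 4231)/(37008 - 15891) = -51854/21117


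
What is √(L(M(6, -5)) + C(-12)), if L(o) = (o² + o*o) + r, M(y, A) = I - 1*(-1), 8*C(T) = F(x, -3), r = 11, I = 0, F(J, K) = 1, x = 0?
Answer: √210/4 ≈ 3.6228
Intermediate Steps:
C(T) = ⅛ (C(T) = (⅛)*1 = ⅛)
M(y, A) = 1 (M(y, A) = 0 - 1*(-1) = 0 + 1 = 1)
L(o) = 11 + 2*o² (L(o) = (o² + o*o) + 11 = (o² + o²) + 11 = 2*o² + 11 = 11 + 2*o²)
√(L(M(6, -5)) + C(-12)) = √((11 + 2*1²) + ⅛) = √((11 + 2*1) + ⅛) = √((11 + 2) + ⅛) = √(13 + ⅛) = √(105/8) = √210/4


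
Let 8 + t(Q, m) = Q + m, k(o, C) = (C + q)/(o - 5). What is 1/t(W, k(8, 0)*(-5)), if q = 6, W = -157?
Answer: -1/175 ≈ -0.0057143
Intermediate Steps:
k(o, C) = (6 + C)/(-5 + o) (k(o, C) = (C + 6)/(o - 5) = (6 + C)/(-5 + o))
t(Q, m) = -8 + Q + m (t(Q, m) = -8 + (Q + m) = -8 + Q + m)
1/t(W, k(8, 0)*(-5)) = 1/(-8 - 157 + ((6 + 0)/(-5 + 8))*(-5)) = 1/(-8 - 157 + (6/3)*(-5)) = 1/(-8 - 157 + ((1/3)*6)*(-5)) = 1/(-8 - 157 + 2*(-5)) = 1/(-8 - 157 - 10) = 1/(-175) = -1/175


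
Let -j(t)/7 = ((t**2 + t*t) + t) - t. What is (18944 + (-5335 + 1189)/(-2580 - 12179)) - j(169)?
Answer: 6181043828/14759 ≈ 4.1880e+5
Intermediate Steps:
j(t) = -14*t**2 (j(t) = -7*(((t**2 + t*t) + t) - t) = -7*(((t**2 + t**2) + t) - t) = -7*((2*t**2 + t) - t) = -7*((t + 2*t**2) - t) = -14*t**2)
(18944 + (-5335 + 1189)/(-2580 - 12179)) - j(169) = (18944 + (-5335 + 1189)/(-2580 - 12179)) - (-14)*169**2 = (18944 - 4146/(-14759)) - (-14)*28561 = (18944 - 4146*(-1/14759)) - 1*(-399854) = (18944 + 4146/14759) + 399854 = 279598642/14759 + 399854 = 6181043828/14759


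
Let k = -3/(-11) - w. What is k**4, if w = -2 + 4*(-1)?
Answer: 22667121/14641 ≈ 1548.2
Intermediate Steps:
w = -6 (w = -2 - 4 = -6)
k = 69/11 (k = -3/(-11) - 1*(-6) = -3*(-1/11) + 6 = 3/11 + 6 = 69/11 ≈ 6.2727)
k**4 = (69/11)**4 = 22667121/14641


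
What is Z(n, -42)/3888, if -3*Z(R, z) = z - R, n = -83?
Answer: -41/11664 ≈ -0.0035151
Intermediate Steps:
Z(R, z) = -z/3 + R/3 (Z(R, z) = -(z - R)/3 = -z/3 + R/3)
Z(n, -42)/3888 = (-⅓*(-42) + (⅓)*(-83))/3888 = (14 - 83/3)*(1/3888) = -41/3*1/3888 = -41/11664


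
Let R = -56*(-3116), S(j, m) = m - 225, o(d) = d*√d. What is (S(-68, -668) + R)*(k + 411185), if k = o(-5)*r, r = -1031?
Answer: 71382949555 + 894923465*I*√5 ≈ 7.1383e+10 + 2.0011e+9*I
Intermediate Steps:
o(d) = d^(3/2)
S(j, m) = -225 + m
k = 5155*I*√5 (k = (-5)^(3/2)*(-1031) = -5*I*√5*(-1031) = 5155*I*√5 ≈ 11527.0*I)
R = 174496
(S(-68, -668) + R)*(k + 411185) = ((-225 - 668) + 174496)*(5155*I*√5 + 411185) = (-893 + 174496)*(411185 + 5155*I*√5) = 173603*(411185 + 5155*I*√5) = 71382949555 + 894923465*I*√5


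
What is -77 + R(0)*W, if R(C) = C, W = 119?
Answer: -77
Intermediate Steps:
-77 + R(0)*W = -77 + 0*119 = -77 + 0 = -77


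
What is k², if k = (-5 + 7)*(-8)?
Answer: 256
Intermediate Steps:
k = -16 (k = 2*(-8) = -16)
k² = (-16)² = 256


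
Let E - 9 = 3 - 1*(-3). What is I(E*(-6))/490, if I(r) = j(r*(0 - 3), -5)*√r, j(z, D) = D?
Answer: -3*I*√10/98 ≈ -0.096804*I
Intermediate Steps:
E = 15 (E = 9 + (3 - 1*(-3)) = 9 + (3 + 3) = 9 + 6 = 15)
I(r) = -5*√r
I(E*(-6))/490 = -5*3*I*√10/490 = -15*I*√10*(1/490) = -3*I*√10/98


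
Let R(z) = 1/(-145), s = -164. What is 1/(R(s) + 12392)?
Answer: 145/1796839 ≈ 8.0697e-5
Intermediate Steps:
R(z) = -1/145
1/(R(s) + 12392) = 1/(-1/145 + 12392) = 1/(1796839/145) = 145/1796839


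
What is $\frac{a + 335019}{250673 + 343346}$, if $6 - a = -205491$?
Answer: $\frac{540516}{594019} \approx 0.90993$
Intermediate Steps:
$a = 205497$ ($a = 6 - -205491 = 6 + 205491 = 205497$)
$\frac{a + 335019}{250673 + 343346} = \frac{205497 + 335019}{250673 + 343346} = \frac{540516}{594019}$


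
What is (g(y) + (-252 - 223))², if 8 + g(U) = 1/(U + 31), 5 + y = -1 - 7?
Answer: 75568249/324 ≈ 2.3324e+5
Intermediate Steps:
y = -13 (y = -5 + (-1 - 7) = -5 - 8 = -13)
g(U) = -8 + 1/(31 + U) (g(U) = -8 + 1/(U + 31) = -8 + 1/(31 + U))
(g(y) + (-252 - 223))² = ((-247 - 8*(-13))/(31 - 13) + (-252 - 223))² = ((-247 + 104)/18 - 475)² = ((1/18)*(-143) - 475)² = (-143/18 - 475)² = (-8693/18)² = 75568249/324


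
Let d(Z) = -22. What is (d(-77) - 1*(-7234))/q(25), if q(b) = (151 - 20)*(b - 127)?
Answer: -1202/2227 ≈ -0.53974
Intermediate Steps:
q(b) = -16637 + 131*b (q(b) = 131*(-127 + b) = -16637 + 131*b)
(d(-77) - 1*(-7234))/q(25) = (-22 - 1*(-7234))/(-16637 + 131*25) = (-22 + 7234)/(-16637 + 3275) = 7212/(-13362) = 7212*(-1/13362) = -1202/2227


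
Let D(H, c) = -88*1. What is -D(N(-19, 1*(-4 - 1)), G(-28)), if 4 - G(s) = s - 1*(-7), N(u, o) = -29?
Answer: 88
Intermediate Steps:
G(s) = -3 - s (G(s) = 4 - (s - 1*(-7)) = 4 - (s + 7) = 4 - (7 + s) = 4 + (-7 - s) = -3 - s)
D(H, c) = -88
-D(N(-19, 1*(-4 - 1)), G(-28)) = -1*(-88) = 88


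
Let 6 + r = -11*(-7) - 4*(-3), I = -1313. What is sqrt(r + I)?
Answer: I*sqrt(1230) ≈ 35.071*I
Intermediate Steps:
r = 83 (r = -6 + (-11*(-7) - 4*(-3)) = -6 + (77 + 12) = -6 + 89 = 83)
sqrt(r + I) = sqrt(83 - 1313) = sqrt(-1230) = I*sqrt(1230)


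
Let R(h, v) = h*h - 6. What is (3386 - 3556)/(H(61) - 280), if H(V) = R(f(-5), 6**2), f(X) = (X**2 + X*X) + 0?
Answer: -85/1107 ≈ -0.076784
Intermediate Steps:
f(X) = 2*X**2 (f(X) = (X**2 + X**2) + 0 = 2*X**2 + 0 = 2*X**2)
R(h, v) = -6 + h**2 (R(h, v) = h**2 - 6 = -6 + h**2)
H(V) = 2494 (H(V) = -6 + (2*(-5)**2)**2 = -6 + (2*25)**2 = -6 + 50**2 = -6 + 2500 = 2494)
(3386 - 3556)/(H(61) - 280) = (3386 - 3556)/(2494 - 280) = -170/2214 = -170*1/2214 = -85/1107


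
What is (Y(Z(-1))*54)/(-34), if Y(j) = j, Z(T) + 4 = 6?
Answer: -54/17 ≈ -3.1765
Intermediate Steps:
Z(T) = 2 (Z(T) = -4 + 6 = 2)
(Y(Z(-1))*54)/(-34) = (2*54)/(-34) = 108*(-1/34) = -54/17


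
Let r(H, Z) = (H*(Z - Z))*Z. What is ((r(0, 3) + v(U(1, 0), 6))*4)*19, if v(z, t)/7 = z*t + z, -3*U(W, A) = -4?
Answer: 14896/3 ≈ 4965.3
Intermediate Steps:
U(W, A) = 4/3 (U(W, A) = -⅓*(-4) = 4/3)
r(H, Z) = 0 (r(H, Z) = (H*0)*Z = 0*Z = 0)
v(z, t) = 7*z + 7*t*z (v(z, t) = 7*(z*t + z) = 7*(t*z + z) = 7*(z + t*z) = 7*z + 7*t*z)
((r(0, 3) + v(U(1, 0), 6))*4)*19 = ((0 + 7*(4/3)*(1 + 6))*4)*19 = ((0 + 7*(4/3)*7)*4)*19 = ((0 + 196/3)*4)*19 = ((196/3)*4)*19 = (784/3)*19 = 14896/3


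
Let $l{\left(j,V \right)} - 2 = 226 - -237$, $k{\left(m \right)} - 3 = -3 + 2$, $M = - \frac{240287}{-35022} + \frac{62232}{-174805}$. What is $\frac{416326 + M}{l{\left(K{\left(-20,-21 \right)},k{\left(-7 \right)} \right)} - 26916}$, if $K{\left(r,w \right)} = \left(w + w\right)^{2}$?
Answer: $- \frac{2548796217991391}{161933569800210} \approx -15.74$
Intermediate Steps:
$M = \frac{39823879931}{6122020710}$ ($M = \left(-240287\right) \left(- \frac{1}{35022}\right) + 62232 \left(- \frac{1}{174805}\right) = \frac{240287}{35022} - \frac{62232}{174805} = \frac{39823879931}{6122020710} \approx 6.505$)
$k{\left(m \right)} = 2$ ($k{\left(m \right)} = 3 + \left(-3 + 2\right) = 3 - 1 = 2$)
$K{\left(r,w \right)} = 4 w^{2}$ ($K{\left(r,w \right)} = \left(2 w\right)^{2} = 4 w^{2}$)
$l{\left(j,V \right)} = 465$ ($l{\left(j,V \right)} = 2 + \left(226 - -237\right) = 2 + \left(226 + 237\right) = 2 + 463 = 465$)
$\frac{416326 + M}{l{\left(K{\left(-20,-21 \right)},k{\left(-7 \right)} \right)} - 26916} = \frac{416326 + \frac{39823879931}{6122020710}}{465 - 26916} = \frac{2548796217991391}{6122020710 \left(-26451\right)} = \frac{2548796217991391}{6122020710} \left(- \frac{1}{26451}\right) = - \frac{2548796217991391}{161933569800210}$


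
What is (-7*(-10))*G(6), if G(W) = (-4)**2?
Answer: 1120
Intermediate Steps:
G(W) = 16
(-7*(-10))*G(6) = -7*(-10)*16 = 70*16 = 1120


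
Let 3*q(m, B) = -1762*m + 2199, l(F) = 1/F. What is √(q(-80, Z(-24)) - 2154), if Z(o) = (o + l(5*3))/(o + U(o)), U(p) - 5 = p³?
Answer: 17*√1419/3 ≈ 213.46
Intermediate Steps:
U(p) = 5 + p³
Z(o) = (1/15 + o)/(5 + o + o³) (Z(o) = (o + 1/(5*3))/(o + (5 + o³)) = (o + 1/15)/(5 + o + o³) = (1/15 + o)/(5 + o + o³))
q(m, B) = 733 - 1762*m/3 (q(m, B) = (-1762*m + 2199)/3 = (2199 - 1762*m)/3 = 733 - 1762*m/3)
√(q(-80, Z(-24)) - 2154) = √((733 - 1762/3*(-80)) - 2154) = √((733 + 140960/3) - 2154) = √(143159/3 - 2154) = √(136697/3) = 17*√1419/3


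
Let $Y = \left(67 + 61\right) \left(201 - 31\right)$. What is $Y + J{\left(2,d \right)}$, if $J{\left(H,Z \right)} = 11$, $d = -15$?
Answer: $21771$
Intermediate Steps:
$Y = 21760$ ($Y = 128 \cdot 170 = 21760$)
$Y + J{\left(2,d \right)} = 21760 + 11 = 21771$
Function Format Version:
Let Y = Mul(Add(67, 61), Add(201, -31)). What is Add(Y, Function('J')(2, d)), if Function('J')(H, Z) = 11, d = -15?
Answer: 21771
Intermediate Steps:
Y = 21760 (Y = Mul(128, 170) = 21760)
Add(Y, Function('J')(2, d)) = Add(21760, 11) = 21771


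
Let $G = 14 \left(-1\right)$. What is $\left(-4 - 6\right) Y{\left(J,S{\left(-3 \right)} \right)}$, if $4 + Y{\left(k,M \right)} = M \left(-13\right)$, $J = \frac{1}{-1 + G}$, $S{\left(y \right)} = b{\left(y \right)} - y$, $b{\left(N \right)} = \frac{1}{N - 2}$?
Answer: $404$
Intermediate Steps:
$b{\left(N \right)} = \frac{1}{-2 + N}$
$G = -14$
$S{\left(y \right)} = \frac{1}{-2 + y} - y$
$J = - \frac{1}{15}$ ($J = \frac{1}{-1 - 14} = \frac{1}{-15} = - \frac{1}{15} \approx -0.066667$)
$Y{\left(k,M \right)} = -4 - 13 M$ ($Y{\left(k,M \right)} = -4 + M \left(-13\right) = -4 - 13 M$)
$\left(-4 - 6\right) Y{\left(J,S{\left(-3 \right)} \right)} = \left(-4 - 6\right) \left(-4 - 13 \frac{1 - - 3 \left(-2 - 3\right)}{-2 - 3}\right) = \left(-4 - 6\right) \left(-4 - 13 \frac{1 - \left(-3\right) \left(-5\right)}{-5}\right) = - 10 \left(-4 - 13 \left(- \frac{1 - 15}{5}\right)\right) = - 10 \left(-4 - 13 \left(\left(- \frac{1}{5}\right) \left(-14\right)\right)\right) = - 10 \left(-4 - \frac{182}{5}\right) = \left(-10\right) \left(- \frac{202}{5}\right) = 404$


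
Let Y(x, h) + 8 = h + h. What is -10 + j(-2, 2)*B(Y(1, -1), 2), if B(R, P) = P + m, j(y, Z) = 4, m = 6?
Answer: 22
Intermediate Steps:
Y(x, h) = -8 + 2*h (Y(x, h) = -8 + (h + h) = -8 + 2*h)
B(R, P) = 6 + P (B(R, P) = P + 6 = 6 + P)
-10 + j(-2, 2)*B(Y(1, -1), 2) = -10 + 4*(6 + 2) = -10 + 4*8 = -10 + 32 = 22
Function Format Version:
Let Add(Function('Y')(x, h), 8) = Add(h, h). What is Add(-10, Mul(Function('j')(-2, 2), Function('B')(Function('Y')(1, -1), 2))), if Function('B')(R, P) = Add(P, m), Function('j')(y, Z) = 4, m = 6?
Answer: 22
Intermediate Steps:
Function('Y')(x, h) = Add(-8, Mul(2, h)) (Function('Y')(x, h) = Add(-8, Add(h, h)) = Add(-8, Mul(2, h)))
Function('B')(R, P) = Add(6, P) (Function('B')(R, P) = Add(P, 6) = Add(6, P))
Add(-10, Mul(Function('j')(-2, 2), Function('B')(Function('Y')(1, -1), 2))) = Add(-10, Mul(4, Add(6, 2))) = Add(-10, Mul(4, 8)) = Add(-10, 32) = 22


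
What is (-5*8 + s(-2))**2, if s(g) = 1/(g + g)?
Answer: 25921/16 ≈ 1620.1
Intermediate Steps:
s(g) = 1/(2*g)
(-5*8 + s(-2))**2 = (-5*8 + (1/2)/(-2))**2 = (-40 + (1/2)*(-1/2))**2 = (-40 - 1/4)**2 = (-161/4)**2 = 25921/16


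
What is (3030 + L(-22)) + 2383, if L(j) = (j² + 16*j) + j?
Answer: 5523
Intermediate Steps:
L(j) = j² + 17*j
(3030 + L(-22)) + 2383 = (3030 - 22*(17 - 22)) + 2383 = (3030 - 22*(-5)) + 2383 = (3030 + 110) + 2383 = 3140 + 2383 = 5523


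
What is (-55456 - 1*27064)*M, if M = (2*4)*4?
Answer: -2640640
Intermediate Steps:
M = 32 (M = 8*4 = 32)
(-55456 - 1*27064)*M = (-55456 - 1*27064)*32 = (-55456 - 27064)*32 = -82520*32 = -2640640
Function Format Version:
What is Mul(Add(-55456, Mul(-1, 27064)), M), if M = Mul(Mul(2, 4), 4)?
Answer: -2640640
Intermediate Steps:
M = 32 (M = Mul(8, 4) = 32)
Mul(Add(-55456, Mul(-1, 27064)), M) = Mul(Add(-55456, Mul(-1, 27064)), 32) = Mul(Add(-55456, -27064), 32) = Mul(-82520, 32) = -2640640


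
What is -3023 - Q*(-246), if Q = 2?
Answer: -2531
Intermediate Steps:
-3023 - Q*(-246) = -3023 - 2*(-246) = -3023 - 1*(-492) = -3023 + 492 = -2531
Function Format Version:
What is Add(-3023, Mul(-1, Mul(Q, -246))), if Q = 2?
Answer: -2531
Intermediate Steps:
Add(-3023, Mul(-1, Mul(Q, -246))) = Add(-3023, Mul(-1, Mul(2, -246))) = Add(-3023, Mul(-1, -492)) = Add(-3023, 492) = -2531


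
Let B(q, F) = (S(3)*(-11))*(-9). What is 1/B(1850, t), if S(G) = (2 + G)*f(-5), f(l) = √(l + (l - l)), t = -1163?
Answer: -I*√5/2475 ≈ -0.00090346*I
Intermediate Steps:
f(l) = √l (f(l) = √(l + 0) = √l)
S(G) = I*√5*(2 + G) (S(G) = (2 + G)*√(-5) = (2 + G)*(I*√5) = I*√5*(2 + G))
B(q, F) = 495*I*√5 (B(q, F) = ((I*√5*(2 + 3))*(-11))*(-9) = ((I*√5*5)*(-11))*(-9) = ((5*I*√5)*(-11))*(-9) = -55*I*√5*(-9) = 495*I*√5)
1/B(1850, t) = 1/(495*I*√5) = -I*√5/2475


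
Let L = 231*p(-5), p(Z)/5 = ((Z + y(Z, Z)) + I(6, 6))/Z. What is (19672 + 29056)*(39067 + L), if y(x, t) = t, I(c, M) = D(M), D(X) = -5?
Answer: 2072499296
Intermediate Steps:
I(c, M) = -5
p(Z) = 5*(-5 + 2*Z)/Z (p(Z) = 5*(((Z + Z) - 5)/Z) = 5*((2*Z - 5)/Z) = 5*((-5 + 2*Z)/Z) = 5*(-5 + 2*Z)/Z)
L = 3465 (L = 231*(10 - 25/(-5)) = 231*(10 - 25*(-⅕)) = 231*(10 + 5) = 231*15 = 3465)
(19672 + 29056)*(39067 + L) = (19672 + 29056)*(39067 + 3465) = 48728*42532 = 2072499296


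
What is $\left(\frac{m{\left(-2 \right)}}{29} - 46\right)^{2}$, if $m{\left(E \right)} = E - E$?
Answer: $2116$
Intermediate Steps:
$m{\left(E \right)} = 0$
$\left(\frac{m{\left(-2 \right)}}{29} - 46\right)^{2} = \left(\frac{0}{29} - 46\right)^{2} = \left(0 \cdot \frac{1}{29} - 46\right)^{2} = \left(0 - 46\right)^{2} = \left(-46\right)^{2} = 2116$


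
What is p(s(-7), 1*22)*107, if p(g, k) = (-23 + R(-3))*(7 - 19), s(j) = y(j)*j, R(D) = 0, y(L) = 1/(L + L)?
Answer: 29532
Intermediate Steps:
y(L) = 1/(2*L)
s(j) = ½ (s(j) = (1/(2*j))*j = ½)
p(g, k) = 276 (p(g, k) = (-23 + 0)*(7 - 19) = -23*(-12) = 276)
p(s(-7), 1*22)*107 = 276*107 = 29532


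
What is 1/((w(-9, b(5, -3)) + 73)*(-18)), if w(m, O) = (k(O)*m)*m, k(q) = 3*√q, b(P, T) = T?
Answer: I/(18*(-73*I + 243*√3)) ≈ -2.2225e-5 + 0.00012814*I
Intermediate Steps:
w(m, O) = 3*√O*m² (w(m, O) = ((3*√O)*m)*m = (3*m*√O)*m = 3*√O*m²)
1/((w(-9, b(5, -3)) + 73)*(-18)) = 1/((3*√(-3)*(-9)² + 73)*(-18)) = 1/((3*(I*√3)*81 + 73)*(-18)) = 1/((243*I*√3 + 73)*(-18)) = 1/((73 + 243*I*√3)*(-18)) = 1/(-1314 - 4374*I*√3)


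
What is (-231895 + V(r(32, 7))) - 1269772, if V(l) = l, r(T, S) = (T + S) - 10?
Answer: -1501638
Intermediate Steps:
r(T, S) = -10 + S + T (r(T, S) = (S + T) - 10 = -10 + S + T)
(-231895 + V(r(32, 7))) - 1269772 = (-231895 + (-10 + 7 + 32)) - 1269772 = (-231895 + 29) - 1269772 = -231866 - 1269772 = -1501638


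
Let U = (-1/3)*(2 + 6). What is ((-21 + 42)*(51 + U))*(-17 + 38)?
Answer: 21315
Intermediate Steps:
U = -8/3 (U = -1*⅓*8 = -⅓*8 = -8/3 ≈ -2.6667)
((-21 + 42)*(51 + U))*(-17 + 38) = ((-21 + 42)*(51 - 8/3))*(-17 + 38) = (21*(145/3))*21 = 1015*21 = 21315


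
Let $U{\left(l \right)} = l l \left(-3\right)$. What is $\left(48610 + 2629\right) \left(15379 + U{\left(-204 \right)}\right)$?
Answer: $-5609082091$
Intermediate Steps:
$U{\left(l \right)} = - 3 l^{2}$ ($U{\left(l \right)} = l^{2} \left(-3\right) = - 3 l^{2}$)
$\left(48610 + 2629\right) \left(15379 + U{\left(-204 \right)}\right) = \left(48610 + 2629\right) \left(15379 - 3 \left(-204\right)^{2}\right) = 51239 \left(15379 - 124848\right) = 51239 \left(-109469\right) = -5609082091$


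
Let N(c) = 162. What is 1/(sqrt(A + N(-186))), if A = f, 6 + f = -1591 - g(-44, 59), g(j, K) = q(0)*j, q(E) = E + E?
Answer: -I*sqrt(1435)/1435 ≈ -0.026398*I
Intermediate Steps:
q(E) = 2*E
g(j, K) = 0 (g(j, K) = (2*0)*j = 0*j = 0)
f = -1597 (f = -6 + (-1591 - 1*0) = -6 + (-1591 + 0) = -6 - 1591 = -1597)
A = -1597
1/(sqrt(A + N(-186))) = 1/(sqrt(-1597 + 162)) = 1/(sqrt(-1435)) = 1/(I*sqrt(1435)) = -I*sqrt(1435)/1435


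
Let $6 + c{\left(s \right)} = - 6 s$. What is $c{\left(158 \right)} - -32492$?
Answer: $31538$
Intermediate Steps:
$c{\left(s \right)} = -6 - 6 s$
$c{\left(158 \right)} - -32492 = \left(-6 - 948\right) - -32492 = \left(-6 - 948\right) + 32492 = -954 + 32492 = 31538$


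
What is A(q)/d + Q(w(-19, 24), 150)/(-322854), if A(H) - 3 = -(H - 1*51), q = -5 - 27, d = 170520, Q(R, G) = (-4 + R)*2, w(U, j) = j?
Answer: 249341/655393620 ≈ 0.00038044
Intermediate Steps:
Q(R, G) = -8 + 2*R
q = -32 (q = -5 - 1*27 = -5 - 27 = -32)
A(H) = 54 - H (A(H) = 3 - (H - 1*51) = 3 - (H - 51) = 3 - (-51 + H) = 3 + (51 - H) = 54 - H)
A(q)/d + Q(w(-19, 24), 150)/(-322854) = (54 - 1*(-32))/170520 + (-8 + 2*24)/(-322854) = (54 + 32)*(1/170520) + (-8 + 48)*(-1/322854) = 86*(1/170520) + 40*(-1/322854) = 43/85260 - 20/161427 = 249341/655393620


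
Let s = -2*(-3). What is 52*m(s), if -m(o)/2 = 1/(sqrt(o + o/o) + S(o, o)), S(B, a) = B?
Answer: -624/29 + 104*sqrt(7)/29 ≈ -12.029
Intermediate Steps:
s = 6
m(o) = -2/(o + sqrt(1 + o)) (m(o) = -2/(sqrt(o + o/o) + o) = -2/(sqrt(o + 1) + o) = -2/(sqrt(1 + o) + o) = -2/(o + sqrt(1 + o)))
52*m(s) = 52*(-2/(6 + sqrt(1 + 6))) = 52*(-2/(6 + sqrt(7))) = -104/(6 + sqrt(7))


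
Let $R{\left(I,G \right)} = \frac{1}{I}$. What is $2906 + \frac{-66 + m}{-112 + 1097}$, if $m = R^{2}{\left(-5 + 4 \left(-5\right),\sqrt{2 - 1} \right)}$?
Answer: $\frac{1788965001}{615625} \approx 2905.9$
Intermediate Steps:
$m = \frac{1}{625}$ ($m = \left(\frac{1}{-5 + 4 \left(-5\right)}\right)^{2} = \left(\frac{1}{-5 - 20}\right)^{2} = \left(\frac{1}{-25}\right)^{2} = \left(- \frac{1}{25}\right)^{2} = \frac{1}{625} \approx 0.0016$)
$2906 + \frac{-66 + m}{-112 + 1097} = 2906 + \frac{-66 + \frac{1}{625}}{-112 + 1097} = 2906 - \frac{41249}{625 \cdot 985} = 2906 - \frac{41249}{615625} = \frac{1788965001}{615625}$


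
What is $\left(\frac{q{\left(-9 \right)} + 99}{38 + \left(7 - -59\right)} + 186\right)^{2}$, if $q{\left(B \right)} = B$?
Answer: $\frac{94420089}{2704} \approx 34919.0$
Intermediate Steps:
$\left(\frac{q{\left(-9 \right)} + 99}{38 + \left(7 - -59\right)} + 186\right)^{2} = \left(\frac{-9 + 99}{38 + \left(7 - -59\right)} + 186\right)^{2} = \left(\frac{90}{38 + \left(7 + 59\right)} + 186\right)^{2} = \left(\frac{90}{38 + 66} + 186\right)^{2} = \left(\frac{90}{104} + 186\right)^{2} = \left(90 \cdot \frac{1}{104} + 186\right)^{2} = \left(\frac{45}{52} + 186\right)^{2} = \left(\frac{9717}{52}\right)^{2} = \frac{94420089}{2704}$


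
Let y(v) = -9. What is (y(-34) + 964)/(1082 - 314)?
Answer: 955/768 ≈ 1.2435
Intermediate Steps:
(y(-34) + 964)/(1082 - 314) = (-9 + 964)/(1082 - 314) = 955/768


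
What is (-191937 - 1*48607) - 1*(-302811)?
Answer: 62267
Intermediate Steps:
(-191937 - 1*48607) - 1*(-302811) = (-191937 - 48607) + 302811 = -240544 + 302811 = 62267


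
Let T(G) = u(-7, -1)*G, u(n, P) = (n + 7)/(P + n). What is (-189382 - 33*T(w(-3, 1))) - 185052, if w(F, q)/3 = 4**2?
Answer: -374434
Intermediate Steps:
w(F, q) = 48 (w(F, q) = 3*4**2 = 3*16 = 48)
u(n, P) = (7 + n)/(P + n)
T(G) = 0 (T(G) = ((7 - 7)/(-1 - 7))*G = (0/(-8))*G = (-1/8*0)*G = 0*G = 0)
(-189382 - 33*T(w(-3, 1))) - 185052 = (-189382 - 33*0) - 185052 = (-189382 + 0) - 185052 = -189382 - 185052 = -374434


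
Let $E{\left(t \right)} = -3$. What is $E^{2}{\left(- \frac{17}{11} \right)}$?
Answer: $9$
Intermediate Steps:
$E^{2}{\left(- \frac{17}{11} \right)} = \left(-3\right)^{2} = 9$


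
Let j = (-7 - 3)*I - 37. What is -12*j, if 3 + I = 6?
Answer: 804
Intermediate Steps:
I = 3 (I = -3 + 6 = 3)
j = -67 (j = (-7 - 3)*3 - 37 = -10*3 - 37 = -30 - 37 = -67)
-12*j = -12*(-67) = 804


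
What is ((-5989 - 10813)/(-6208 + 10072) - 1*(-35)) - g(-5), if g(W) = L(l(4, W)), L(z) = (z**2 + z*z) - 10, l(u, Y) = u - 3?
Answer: 74675/1932 ≈ 38.652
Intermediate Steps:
l(u, Y) = -3 + u
L(z) = -10 + 2*z**2 (L(z) = (z**2 + z**2) - 10 = 2*z**2 - 10 = -10 + 2*z**2)
g(W) = -8 (g(W) = -10 + 2*(-3 + 4)**2 = -10 + 2*1**2 = -10 + 2*1 = -10 + 2 = -8)
((-5989 - 10813)/(-6208 + 10072) - 1*(-35)) - g(-5) = ((-5989 - 10813)/(-6208 + 10072) - 1*(-35)) - 1*(-8) = (-16802/3864 + 35) + 8 = (-16802*1/3864 + 35) + 8 = (-8401/1932 + 35) + 8 = 59219/1932 + 8 = 74675/1932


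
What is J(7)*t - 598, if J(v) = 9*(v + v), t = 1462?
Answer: 183614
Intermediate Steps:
J(v) = 18*v (J(v) = 9*(2*v) = 18*v)
J(7)*t - 598 = (18*7)*1462 - 598 = 126*1462 - 598 = 184212 - 598 = 183614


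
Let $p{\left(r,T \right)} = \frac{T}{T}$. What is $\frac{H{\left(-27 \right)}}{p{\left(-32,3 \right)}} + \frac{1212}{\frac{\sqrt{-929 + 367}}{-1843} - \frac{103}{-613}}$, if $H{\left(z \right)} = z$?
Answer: $\frac{258948109459419}{36246231419} + \frac{839361227604 i \sqrt{562}}{36246231419} \approx 7144.1 + 548.98 i$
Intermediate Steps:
$p{\left(r,T \right)} = 1$
$\frac{H{\left(-27 \right)}}{p{\left(-32,3 \right)}} + \frac{1212}{\frac{\sqrt{-929 + 367}}{-1843} - \frac{103}{-613}} = - \frac{27}{1} + \frac{1212}{\frac{\sqrt{-929 + 367}}{-1843} - \frac{103}{-613}} = \left(-27\right) 1 + \frac{1212}{\sqrt{-562} \left(- \frac{1}{1843}\right) - - \frac{103}{613}} = -27 + \frac{1212}{i \sqrt{562} \left(- \frac{1}{1843}\right) + \frac{103}{613}} = -27 + \frac{1212}{- \frac{i \sqrt{562}}{1843} + \frac{103}{613}} = -27 + \frac{1212}{\frac{103}{613} - \frac{i \sqrt{562}}{1843}}$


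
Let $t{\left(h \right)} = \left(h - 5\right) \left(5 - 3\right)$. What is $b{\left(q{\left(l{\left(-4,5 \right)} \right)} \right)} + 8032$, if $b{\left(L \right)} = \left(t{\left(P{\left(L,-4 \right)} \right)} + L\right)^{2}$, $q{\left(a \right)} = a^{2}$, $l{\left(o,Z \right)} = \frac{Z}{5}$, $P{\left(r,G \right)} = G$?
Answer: $8321$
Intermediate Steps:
$l{\left(o,Z \right)} = \frac{Z}{5}$ ($l{\left(o,Z \right)} = Z \frac{1}{5} = \frac{Z}{5}$)
$t{\left(h \right)} = -10 + 2 h$ ($t{\left(h \right)} = \left(-5 + h\right) 2 = -10 + 2 h$)
$b{\left(L \right)} = \left(-18 + L\right)^{2}$ ($b{\left(L \right)} = \left(\left(-10 + 2 \left(-4\right)\right) + L\right)^{2} = \left(\left(-10 - 8\right) + L\right)^{2} = \left(-18 + L\right)^{2}$)
$b{\left(q{\left(l{\left(-4,5 \right)} \right)} \right)} + 8032 = \left(-18 + \left(\frac{1}{5} \cdot 5\right)^{2}\right)^{2} + 8032 = \left(-18 + 1^{2}\right)^{2} + 8032 = \left(-18 + 1\right)^{2} + 8032 = \left(-17\right)^{2} + 8032 = 289 + 8032 = 8321$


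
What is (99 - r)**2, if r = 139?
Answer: 1600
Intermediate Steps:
(99 - r)**2 = (99 - 1*139)**2 = (99 - 139)**2 = (-40)**2 = 1600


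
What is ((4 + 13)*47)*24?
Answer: 19176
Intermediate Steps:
((4 + 13)*47)*24 = (17*47)*24 = 799*24 = 19176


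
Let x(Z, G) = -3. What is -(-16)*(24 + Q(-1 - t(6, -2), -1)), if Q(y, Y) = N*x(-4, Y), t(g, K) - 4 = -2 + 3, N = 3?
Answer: 240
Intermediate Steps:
t(g, K) = 5 (t(g, K) = 4 + (-2 + 3) = 4 + 1 = 5)
Q(y, Y) = -9 (Q(y, Y) = 3*(-3) = -9)
-(-16)*(24 + Q(-1 - t(6, -2), -1)) = -(-16)*(24 - 9) = -(-16)*15 = -1*(-240) = 240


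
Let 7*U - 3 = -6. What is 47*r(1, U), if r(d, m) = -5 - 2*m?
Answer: -1363/7 ≈ -194.71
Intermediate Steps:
U = -3/7 (U = 3/7 + (⅐)*(-6) = 3/7 - 6/7 = -3/7 ≈ -0.42857)
47*r(1, U) = 47*(-5 - 2*(-3/7)) = 47*(-5 + 6/7) = 47*(-29/7) = -1363/7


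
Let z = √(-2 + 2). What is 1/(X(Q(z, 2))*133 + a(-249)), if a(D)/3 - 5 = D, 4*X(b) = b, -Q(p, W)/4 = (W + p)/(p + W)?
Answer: -1/865 ≈ -0.0011561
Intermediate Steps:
z = 0 (z = √0 = 0)
Q(p, W) = -4 (Q(p, W) = -4*(W + p)/(p + W) = -4*(W + p)/(W + p) = -4*1 = -4)
X(b) = b/4
a(D) = 15 + 3*D
1/(X(Q(z, 2))*133 + a(-249)) = 1/(((¼)*(-4))*133 + (15 + 3*(-249))) = 1/(-1*133 + (15 - 747)) = 1/(-133 - 732) = 1/(-865) = -1/865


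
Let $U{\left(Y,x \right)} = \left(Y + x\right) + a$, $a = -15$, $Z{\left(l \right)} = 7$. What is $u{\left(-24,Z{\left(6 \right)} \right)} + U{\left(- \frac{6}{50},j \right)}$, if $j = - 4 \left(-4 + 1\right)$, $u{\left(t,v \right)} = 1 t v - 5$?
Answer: $- \frac{4403}{25} \approx -176.12$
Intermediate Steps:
$u{\left(t,v \right)} = -5 + t v$ ($u{\left(t,v \right)} = t v - 5 = -5 + t v$)
$j = 12$ ($j = \left(-4\right) \left(-3\right) = 12$)
$U{\left(Y,x \right)} = -15 + Y + x$ ($U{\left(Y,x \right)} = \left(Y + x\right) - 15 = -15 + Y + x$)
$u{\left(-24,Z{\left(6 \right)} \right)} + U{\left(- \frac{6}{50},j \right)} = \left(-5 - 168\right) - \left(3 + \frac{3}{25}\right) = \left(-5 - 168\right) - \frac{78}{25} = -173 - \frac{78}{25} = - \frac{4403}{25}$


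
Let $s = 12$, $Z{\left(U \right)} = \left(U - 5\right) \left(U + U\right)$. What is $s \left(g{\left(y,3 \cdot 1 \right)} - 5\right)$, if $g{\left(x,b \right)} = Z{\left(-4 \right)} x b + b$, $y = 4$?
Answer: $10344$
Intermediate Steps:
$Z{\left(U \right)} = 2 U \left(-5 + U\right)$ ($Z{\left(U \right)} = \left(-5 + U\right) 2 U = 2 U \left(-5 + U\right)$)
$g{\left(x,b \right)} = b + 72 b x$ ($g{\left(x,b \right)} = 2 \left(-4\right) \left(-5 - 4\right) x b + b = 2 \left(-4\right) \left(-9\right) x b + b = 72 x b + b = 72 b x + b = b + 72 b x$)
$s \left(g{\left(y,3 \cdot 1 \right)} - 5\right) = 12 \left(3 \cdot 1 \left(1 + 72 \cdot 4\right) - 5\right) = 12 \left(3 \left(1 + 288\right) - 5\right) = 12 \left(3 \cdot 289 - 5\right) = 12 \left(867 - 5\right) = 12 \cdot 862 = 10344$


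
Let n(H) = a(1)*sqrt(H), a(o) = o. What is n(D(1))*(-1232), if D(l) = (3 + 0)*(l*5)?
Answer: -1232*sqrt(15) ≈ -4771.5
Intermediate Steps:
D(l) = 15*l (D(l) = 3*(5*l) = 15*l)
n(H) = sqrt(H) (n(H) = 1*sqrt(H) = sqrt(H))
n(D(1))*(-1232) = sqrt(15*1)*(-1232) = sqrt(15)*(-1232) = -1232*sqrt(15)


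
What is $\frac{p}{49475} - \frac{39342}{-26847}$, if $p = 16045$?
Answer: $\frac{158480371}{88550355} \approx 1.7897$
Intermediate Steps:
$\frac{p}{49475} - \frac{39342}{-26847} = \frac{16045}{49475} - \frac{39342}{-26847} = 16045 \cdot \frac{1}{49475} - - \frac{13114}{8949} = \frac{3209}{9895} + \frac{13114}{8949} = \frac{158480371}{88550355}$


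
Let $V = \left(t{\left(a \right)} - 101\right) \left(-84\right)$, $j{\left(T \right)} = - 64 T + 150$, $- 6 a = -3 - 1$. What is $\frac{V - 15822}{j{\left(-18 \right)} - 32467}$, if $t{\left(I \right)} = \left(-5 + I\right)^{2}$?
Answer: $\frac{26746}{93495} \approx 0.28607$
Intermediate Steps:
$a = \frac{2}{3}$ ($a = - \frac{-3 - 1}{6} = \left(- \frac{1}{6}\right) \left(-4\right) = \frac{2}{3} \approx 0.66667$)
$j{\left(T \right)} = 150 - 64 T$
$V = \frac{20720}{3}$ ($V = \left(\left(-5 + \frac{2}{3}\right)^{2} - 101\right) \left(-84\right) = \left(\left(- \frac{13}{3}\right)^{2} - 101\right) \left(-84\right) = \left(\frac{169}{9} - 101\right) \left(-84\right) = \left(- \frac{740}{9}\right) \left(-84\right) = \frac{20720}{3} \approx 6906.7$)
$\frac{V - 15822}{j{\left(-18 \right)} - 32467} = \frac{\frac{20720}{3} - 15822}{\left(150 - -1152\right) - 32467} = - \frac{26746}{3 \left(\left(150 + 1152\right) - 32467\right)} = - \frac{26746}{3 \left(1302 - 32467\right)} = - \frac{26746}{3 \left(-31165\right)} = \left(- \frac{26746}{3}\right) \left(- \frac{1}{31165}\right) = \frac{26746}{93495}$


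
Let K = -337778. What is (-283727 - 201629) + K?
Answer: -823134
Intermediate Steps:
(-283727 - 201629) + K = (-283727 - 201629) - 337778 = -485356 - 337778 = -823134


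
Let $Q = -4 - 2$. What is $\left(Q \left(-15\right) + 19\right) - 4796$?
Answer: $-4687$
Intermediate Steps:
$Q = -6$ ($Q = -4 - 2 = -6$)
$\left(Q \left(-15\right) + 19\right) - 4796 = \left(\left(-6\right) \left(-15\right) + 19\right) - 4796 = \left(90 + 19\right) - 4796 = 109 - 4796 = -4687$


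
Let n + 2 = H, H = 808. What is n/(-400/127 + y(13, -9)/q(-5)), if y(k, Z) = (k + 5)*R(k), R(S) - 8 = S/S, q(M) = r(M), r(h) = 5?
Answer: 255905/9287 ≈ 27.555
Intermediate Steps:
q(M) = 5
R(S) = 9 (R(S) = 8 + S/S = 8 + 1 = 9)
y(k, Z) = 45 + 9*k (y(k, Z) = (k + 5)*9 = (5 + k)*9 = 45 + 9*k)
n = 806 (n = -2 + 808 = 806)
n/(-400/127 + y(13, -9)/q(-5)) = 806/(-400/127 + (45 + 9*13)/5) = 806/(-400*1/127 + (45 + 117)*(⅕)) = 806/(-400/127 + 162*(⅕)) = 806/(-400/127 + 162/5) = 806/(18574/635) = 806*(635/18574) = 255905/9287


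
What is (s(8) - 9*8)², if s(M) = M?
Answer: 4096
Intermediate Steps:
(s(8) - 9*8)² = (8 - 9*8)² = (8 - 72)² = (-64)² = 4096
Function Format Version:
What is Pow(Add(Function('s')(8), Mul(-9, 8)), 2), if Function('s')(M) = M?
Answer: 4096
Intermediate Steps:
Pow(Add(Function('s')(8), Mul(-9, 8)), 2) = Pow(Add(8, Mul(-9, 8)), 2) = Pow(Add(8, -72), 2) = Pow(-64, 2) = 4096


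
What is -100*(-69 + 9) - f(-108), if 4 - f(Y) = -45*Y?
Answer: 10856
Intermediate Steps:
f(Y) = 4 + 45*Y (f(Y) = 4 - (-45)*Y = 4 + 45*Y)
-100*(-69 + 9) - f(-108) = -100*(-69 + 9) - (4 + 45*(-108)) = -100*(-60) - (4 - 4860) = 6000 - 1*(-4856) = 6000 + 4856 = 10856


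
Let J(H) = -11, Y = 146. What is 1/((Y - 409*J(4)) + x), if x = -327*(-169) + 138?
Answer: 1/60046 ≈ 1.6654e-5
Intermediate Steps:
x = 55401 (x = 55263 + 138 = 55401)
1/((Y - 409*J(4)) + x) = 1/((146 - 409*(-11)) + 55401) = 1/((146 + 4499) + 55401) = 1/(4645 + 55401) = 1/60046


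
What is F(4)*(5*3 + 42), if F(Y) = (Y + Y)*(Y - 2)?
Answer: 912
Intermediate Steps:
F(Y) = 2*Y*(-2 + Y) (F(Y) = (2*Y)*(-2 + Y) = 2*Y*(-2 + Y))
F(4)*(5*3 + 42) = (2*4*(-2 + 4))*(5*3 + 42) = (2*4*2)*(15 + 42) = 16*57 = 912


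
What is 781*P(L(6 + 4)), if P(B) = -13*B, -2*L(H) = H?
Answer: 50765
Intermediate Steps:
L(H) = -H/2
781*P(L(6 + 4)) = 781*(-(-13)*(6 + 4)/2) = 781*(-(-13)*10/2) = 781*(-13*(-5)) = 781*65 = 50765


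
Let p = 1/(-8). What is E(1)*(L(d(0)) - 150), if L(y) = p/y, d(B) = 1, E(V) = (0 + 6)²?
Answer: -10809/2 ≈ -5404.5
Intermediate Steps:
p = -⅛ (p = 1*(-⅛) = -⅛ ≈ -0.12500)
E(V) = 36 (E(V) = 6² = 36)
L(y) = -1/(8*y)
E(1)*(L(d(0)) - 150) = 36*(-⅛/1 - 150) = 36*(-⅛*1 - 150) = 36*(-⅛ - 150) = 36*(-1201/8) = -10809/2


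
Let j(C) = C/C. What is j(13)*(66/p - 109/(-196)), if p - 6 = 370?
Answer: 1685/2303 ≈ 0.73165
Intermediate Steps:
p = 376 (p = 6 + 370 = 376)
j(C) = 1
j(13)*(66/p - 109/(-196)) = 1*(66/376 - 109/(-196)) = 1*(66*(1/376) - 109*(-1/196)) = 1*(33/188 + 109/196) = 1*(1685/2303) = 1685/2303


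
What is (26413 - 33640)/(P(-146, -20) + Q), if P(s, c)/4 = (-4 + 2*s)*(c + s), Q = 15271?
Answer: -803/23535 ≈ -0.034119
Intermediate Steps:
P(s, c) = 4*(-4 + 2*s)*(c + s) (P(s, c) = 4*((-4 + 2*s)*(c + s)) = 4*(-4 + 2*s)*(c + s))
(26413 - 33640)/(P(-146, -20) + Q) = (26413 - 33640)/((-16*(-20) - 16*(-146) + 8*(-146)**2 + 8*(-20)*(-146)) + 15271) = -7227/((320 + 2336 + 8*21316 + 23360) + 15271) = -7227/((320 + 2336 + 170528 + 23360) + 15271) = -7227/(196544 + 15271) = -7227/211815 = -7227*1/211815 = -803/23535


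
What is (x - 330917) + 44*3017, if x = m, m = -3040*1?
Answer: -201209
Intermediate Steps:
m = -3040
x = -3040
(x - 330917) + 44*3017 = (-3040 - 330917) + 44*3017 = -333957 + 132748 = -201209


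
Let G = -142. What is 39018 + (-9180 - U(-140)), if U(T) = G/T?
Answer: 2088589/70 ≈ 29837.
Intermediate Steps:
U(T) = -142/T
39018 + (-9180 - U(-140)) = 39018 + (-9180 - (-142)/(-140)) = 39018 + (-9180 - (-142)*(-1)/140) = 39018 + (-9180 - 1*71/70) = 39018 + (-9180 - 71/70) = 39018 - 642671/70 = 2088589/70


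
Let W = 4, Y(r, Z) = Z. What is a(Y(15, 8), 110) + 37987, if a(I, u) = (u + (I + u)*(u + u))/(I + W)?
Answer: 80319/2 ≈ 40160.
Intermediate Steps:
a(I, u) = (u + 2*u*(I + u))/(4 + I) (a(I, u) = (u + (I + u)*(u + u))/(I + 4) = (u + (I + u)*(2*u))/(4 + I) = (u + 2*u*(I + u))/(4 + I))
a(Y(15, 8), 110) + 37987 = 110*(1 + 2*8 + 2*110)/(4 + 8) + 37987 = 110*(1 + 16 + 220)/12 + 37987 = 110*(1/12)*237 + 37987 = 4345/2 + 37987 = 80319/2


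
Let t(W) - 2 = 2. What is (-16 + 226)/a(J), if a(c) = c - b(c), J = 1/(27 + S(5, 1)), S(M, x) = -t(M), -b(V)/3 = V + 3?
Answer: 4830/211 ≈ 22.891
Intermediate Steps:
t(W) = 4 (t(W) = 2 + 2 = 4)
b(V) = -9 - 3*V (b(V) = -3*(V + 3) = -3*(3 + V) = -9 - 3*V)
S(M, x) = -4 (S(M, x) = -1*4 = -4)
J = 1/23 (J = 1/(27 - 4) = 1/23 ≈ 0.043478)
a(c) = 9 + 4*c (a(c) = c - (-9 - 3*c) = c + (9 + 3*c) = 9 + 4*c)
(-16 + 226)/a(J) = (-16 + 226)/(9 + 4*(1/23)) = 210/(9 + 4/23) = 210/(211/23) = 210*(23/211) = 4830/211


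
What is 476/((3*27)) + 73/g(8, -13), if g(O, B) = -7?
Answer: -2581/567 ≈ -4.5520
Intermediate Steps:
476/((3*27)) + 73/g(8, -13) = 476/((3*27)) + 73/(-7) = 476/81 + 73*(-⅐) = 476*(1/81) - 73/7 = 476/81 - 73/7 = -2581/567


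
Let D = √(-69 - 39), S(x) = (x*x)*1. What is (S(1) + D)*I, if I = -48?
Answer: -48 - 288*I*√3 ≈ -48.0 - 498.83*I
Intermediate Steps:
S(x) = x² (S(x) = x²*1 = x²)
D = 6*I*√3 (D = √(-108) = 6*I*√3 ≈ 10.392*I)
(S(1) + D)*I = (1² + 6*I*√3)*(-48) = (1 + 6*I*√3)*(-48) = -48 - 288*I*√3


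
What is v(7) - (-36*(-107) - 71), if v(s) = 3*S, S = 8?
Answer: -3757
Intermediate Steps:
v(s) = 24 (v(s) = 3*8 = 24)
v(7) - (-36*(-107) - 71) = 24 - (-36*(-107) - 71) = 24 - (3852 - 71) = 24 - 1*3781 = 24 - 3781 = -3757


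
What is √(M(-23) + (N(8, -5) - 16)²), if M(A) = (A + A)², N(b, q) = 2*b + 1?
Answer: √2117 ≈ 46.011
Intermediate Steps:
N(b, q) = 1 + 2*b
M(A) = 4*A² (M(A) = (2*A)² = 4*A²)
√(M(-23) + (N(8, -5) - 16)²) = √(4*(-23)² + ((1 + 2*8) - 16)²) = √(4*529 + ((1 + 16) - 16)²) = √(2116 + (17 - 16)²) = √(2116 + 1²) = √(2116 + 1) = √2117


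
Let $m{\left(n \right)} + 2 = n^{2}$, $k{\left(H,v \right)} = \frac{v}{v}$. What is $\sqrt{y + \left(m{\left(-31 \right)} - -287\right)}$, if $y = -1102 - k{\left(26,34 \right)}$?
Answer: $\sqrt{143} \approx 11.958$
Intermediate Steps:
$k{\left(H,v \right)} = 1$
$y = -1103$ ($y = -1102 - 1 = -1103$)
$m{\left(n \right)} = -2 + n^{2}$
$\sqrt{y + \left(m{\left(-31 \right)} - -287\right)} = \sqrt{-1103 - \left(-285 - 961\right)} = \sqrt{-1103 + \left(\left(-2 + 961\right) + 287\right)} = \sqrt{-1103 + \left(959 + 287\right)} = \sqrt{-1103 + 1246} = \sqrt{143}$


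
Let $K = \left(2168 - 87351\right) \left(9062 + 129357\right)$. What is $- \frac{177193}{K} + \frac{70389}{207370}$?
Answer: $\frac{829989619770763}{2445088405039490} \approx 0.33945$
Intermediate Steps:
$K = -11790945677$ ($K = \left(-85183\right) 138419 = -11790945677$)
$- \frac{177193}{K} + \frac{70389}{207370} = - \frac{177193}{-11790945677} + \frac{70389}{207370} = \left(-177193\right) \left(- \frac{1}{11790945677}\right) + 70389 \cdot \frac{1}{207370} = \frac{177193}{11790945677} + \frac{70389}{207370} = \frac{829989619770763}{2445088405039490}$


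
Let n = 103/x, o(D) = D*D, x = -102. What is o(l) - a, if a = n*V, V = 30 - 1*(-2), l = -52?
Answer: 139552/51 ≈ 2736.3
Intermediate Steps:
o(D) = D²
V = 32 (V = 30 + 2 = 32)
n = -103/102 (n = 103/(-102) = 103*(-1/102) = -103/102 ≈ -1.0098)
a = -1648/51 (a = -103/102*32 = -1648/51 ≈ -32.314)
o(l) - a = (-52)² - 1*(-1648/51) = 2704 + 1648/51 = 139552/51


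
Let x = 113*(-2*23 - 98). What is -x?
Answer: 16272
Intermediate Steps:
x = -16272 (x = 113*(-46 - 98) = 113*(-144) = -16272)
-x = -1*(-16272) = 16272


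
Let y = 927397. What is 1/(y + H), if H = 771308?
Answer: 1/1698705 ≈ 5.8868e-7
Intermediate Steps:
1/(y + H) = 1/(927397 + 771308) = 1/1698705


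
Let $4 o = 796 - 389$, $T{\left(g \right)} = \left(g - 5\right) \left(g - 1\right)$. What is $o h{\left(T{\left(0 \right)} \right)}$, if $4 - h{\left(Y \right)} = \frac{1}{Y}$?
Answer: $\frac{7733}{20} \approx 386.65$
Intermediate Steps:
$T{\left(g \right)} = \left(-1 + g\right) \left(-5 + g\right)$ ($T{\left(g \right)} = \left(-5 + g\right) \left(-1 + g\right) = \left(-1 + g\right) \left(-5 + g\right)$)
$o = \frac{407}{4}$ ($o = \frac{796 - 389}{4} = \frac{1}{4} \cdot 407 = \frac{407}{4} \approx 101.75$)
$h{\left(Y \right)} = 4 - \frac{1}{Y}$
$o h{\left(T{\left(0 \right)} \right)} = \frac{407 \left(4 - \frac{1}{5 + 0^{2} - 0}\right)}{4} = \frac{407 \left(4 - \frac{1}{5 + 0 + 0}\right)}{4} = \frac{407 \left(4 - \frac{1}{5}\right)}{4} = \frac{407}{4} \cdot \frac{19}{5} = \frac{7733}{20}$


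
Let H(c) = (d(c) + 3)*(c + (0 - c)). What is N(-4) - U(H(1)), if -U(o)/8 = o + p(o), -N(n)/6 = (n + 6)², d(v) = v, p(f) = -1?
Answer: -32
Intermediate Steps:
N(n) = -6*(6 + n)² (N(n) = -6*(n + 6)² = -6*(6 + n)²)
H(c) = 0 (H(c) = (c + 3)*(c + (0 - c)) = (3 + c)*(c - c) = (3 + c)*0 = 0)
U(o) = 8 - 8*o (U(o) = -8*(o - 1) = -8*(-1 + o) = 8 - 8*o)
N(-4) - U(H(1)) = -6*(6 - 4)² - (8 - 8*0) = -6*2² - (8 + 0) = -6*4 - 1*8 = -24 - 8 = -32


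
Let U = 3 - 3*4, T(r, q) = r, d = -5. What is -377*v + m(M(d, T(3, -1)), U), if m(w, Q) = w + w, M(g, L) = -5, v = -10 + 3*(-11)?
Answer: 16201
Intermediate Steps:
v = -43 (v = -10 - 33 = -43)
U = -9 (U = 3 - 12 = -9)
m(w, Q) = 2*w
-377*v + m(M(d, T(3, -1)), U) = -377*(-43) + 2*(-5) = 16211 - 10 = 16201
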